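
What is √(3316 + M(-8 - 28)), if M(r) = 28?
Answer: 4*√209 ≈ 57.827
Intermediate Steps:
√(3316 + M(-8 - 28)) = √(3316 + 28) = √3344 = 4*√209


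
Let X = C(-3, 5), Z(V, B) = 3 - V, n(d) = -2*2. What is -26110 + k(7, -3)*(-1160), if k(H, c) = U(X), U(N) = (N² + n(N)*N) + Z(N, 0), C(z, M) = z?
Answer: -57430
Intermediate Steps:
n(d) = -4
X = -3
U(N) = 3 + N² - 5*N (U(N) = (N² - 4*N) + (3 - N) = 3 + N² - 5*N)
k(H, c) = 27 (k(H, c) = 3 + (-3)² - 5*(-3) = 3 + 9 + 15 = 27)
-26110 + k(7, -3)*(-1160) = -26110 + 27*(-1160) = -26110 - 31320 = -57430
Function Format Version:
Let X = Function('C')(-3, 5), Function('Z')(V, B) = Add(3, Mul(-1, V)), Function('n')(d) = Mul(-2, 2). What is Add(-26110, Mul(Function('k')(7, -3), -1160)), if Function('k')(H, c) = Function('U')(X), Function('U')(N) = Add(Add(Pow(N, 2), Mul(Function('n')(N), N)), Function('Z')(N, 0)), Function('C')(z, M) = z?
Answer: -57430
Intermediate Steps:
Function('n')(d) = -4
X = -3
Function('U')(N) = Add(3, Pow(N, 2), Mul(-5, N)) (Function('U')(N) = Add(Add(Pow(N, 2), Mul(-4, N)), Add(3, Mul(-1, N))) = Add(3, Pow(N, 2), Mul(-5, N)))
Function('k')(H, c) = 27 (Function('k')(H, c) = Add(3, Pow(-3, 2), Mul(-5, -3)) = Add(3, 9, 15) = 27)
Add(-26110, Mul(Function('k')(7, -3), -1160)) = Add(-26110, Mul(27, -1160)) = Add(-26110, -31320) = -57430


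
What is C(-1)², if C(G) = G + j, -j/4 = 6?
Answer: 625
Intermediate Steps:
j = -24 (j = -4*6 = -24)
C(G) = -24 + G (C(G) = G - 24 = -24 + G)
C(-1)² = (-24 - 1)² = (-25)² = 625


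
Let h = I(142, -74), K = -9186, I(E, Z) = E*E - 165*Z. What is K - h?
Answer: -41560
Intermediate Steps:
I(E, Z) = E² - 165*Z
h = 32374 (h = 142² - 165*(-74) = 20164 + 12210 = 32374)
K - h = -9186 - 1*32374 = -9186 - 32374 = -41560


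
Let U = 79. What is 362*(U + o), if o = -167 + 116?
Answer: 10136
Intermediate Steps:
o = -51
362*(U + o) = 362*(79 - 51) = 362*28 = 10136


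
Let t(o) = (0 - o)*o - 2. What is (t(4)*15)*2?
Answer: -540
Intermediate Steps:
t(o) = -2 - o² (t(o) = (-o)*o - 2 = -o² - 2 = -2 - o²)
(t(4)*15)*2 = ((-2 - 1*4²)*15)*2 = ((-2 - 1*16)*15)*2 = ((-2 - 16)*15)*2 = -18*15*2 = -270*2 = -540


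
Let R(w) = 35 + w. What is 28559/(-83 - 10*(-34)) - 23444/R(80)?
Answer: -2740823/29555 ≈ -92.736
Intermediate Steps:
28559/(-83 - 10*(-34)) - 23444/R(80) = 28559/(-83 - 10*(-34)) - 23444/(35 + 80) = 28559/(-83 + 340) - 23444/115 = 28559/257 - 23444*1/115 = 28559*(1/257) - 23444/115 = 28559/257 - 23444/115 = -2740823/29555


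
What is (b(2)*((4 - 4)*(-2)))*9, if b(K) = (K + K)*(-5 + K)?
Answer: 0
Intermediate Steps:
b(K) = 2*K*(-5 + K) (b(K) = (2*K)*(-5 + K) = 2*K*(-5 + K))
(b(2)*((4 - 4)*(-2)))*9 = ((2*2*(-5 + 2))*((4 - 4)*(-2)))*9 = ((2*2*(-3))*(0*(-2)))*9 = -12*0*9 = 0*9 = 0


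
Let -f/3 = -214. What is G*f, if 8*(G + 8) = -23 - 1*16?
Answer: -33063/4 ≈ -8265.8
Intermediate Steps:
f = 642 (f = -3*(-214) = 642)
G = -103/8 (G = -8 + (-23 - 1*16)/8 = -8 + (-23 - 16)/8 = -8 + (1/8)*(-39) = -8 - 39/8 = -103/8 ≈ -12.875)
G*f = -103/8*642 = -33063/4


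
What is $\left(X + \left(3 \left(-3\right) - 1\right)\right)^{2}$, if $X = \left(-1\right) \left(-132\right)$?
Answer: $14884$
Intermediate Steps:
$X = 132$
$\left(X + \left(3 \left(-3\right) - 1\right)\right)^{2} = \left(132 + \left(3 \left(-3\right) - 1\right)\right)^{2} = \left(132 - 10\right)^{2} = 122^{2} = 14884$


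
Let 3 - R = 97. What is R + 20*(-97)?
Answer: -2034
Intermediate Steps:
R = -94 (R = 3 - 1*97 = 3 - 97 = -94)
R + 20*(-97) = -94 + 20*(-97) = -94 - 1940 = -2034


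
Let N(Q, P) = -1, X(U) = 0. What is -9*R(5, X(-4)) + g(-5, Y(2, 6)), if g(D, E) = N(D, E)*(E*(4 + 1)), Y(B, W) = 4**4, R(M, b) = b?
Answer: -1280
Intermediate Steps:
Y(B, W) = 256
g(D, E) = -5*E (g(D, E) = -E*(4 + 1) = -E*5 = -5*E)
-9*R(5, X(-4)) + g(-5, Y(2, 6)) = -9*0 - 5*256 = 0 - 1280 = -1280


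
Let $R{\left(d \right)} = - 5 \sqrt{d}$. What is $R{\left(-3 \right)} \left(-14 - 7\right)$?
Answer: $105 i \sqrt{3} \approx 181.87 i$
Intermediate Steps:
$R{\left(-3 \right)} \left(-14 - 7\right) = - 5 \sqrt{-3} \left(-14 - 7\right) = - 5 i \sqrt{3} \left(-21\right) = 105 i \sqrt{3}$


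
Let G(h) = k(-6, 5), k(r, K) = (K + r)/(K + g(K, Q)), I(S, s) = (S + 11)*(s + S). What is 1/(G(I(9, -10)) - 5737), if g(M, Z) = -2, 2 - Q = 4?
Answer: -3/17212 ≈ -0.00017430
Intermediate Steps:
Q = -2 (Q = 2 - 1*4 = 2 - 4 = -2)
I(S, s) = (11 + S)*(S + s)
k(r, K) = (K + r)/(-2 + K) (k(r, K) = (K + r)/(K - 2) = (K + r)/(-2 + K))
G(h) = -⅓ (G(h) = (5 - 6)/(-2 + 5) = -1/3 = (⅓)*(-1) = -⅓)
1/(G(I(9, -10)) - 5737) = 1/(-⅓ - 5737) = 1/(-17212/3) = -3/17212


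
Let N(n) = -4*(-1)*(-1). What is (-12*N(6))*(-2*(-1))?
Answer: 96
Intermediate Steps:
N(n) = -4 (N(n) = 4*(-1) = -4)
(-12*N(6))*(-2*(-1)) = (-12*(-4))*(-2*(-1)) = 48*2 = 96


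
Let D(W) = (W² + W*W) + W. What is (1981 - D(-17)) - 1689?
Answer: -269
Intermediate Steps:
D(W) = W + 2*W² (D(W) = (W² + W²) + W = 2*W² + W = W + 2*W²)
(1981 - D(-17)) - 1689 = (1981 - (-17)*(1 + 2*(-17))) - 1689 = (1981 - (-17)*(1 - 34)) - 1689 = (1981 - (-17)*(-33)) - 1689 = (1981 - 1*561) - 1689 = (1981 - 561) - 1689 = 1420 - 1689 = -269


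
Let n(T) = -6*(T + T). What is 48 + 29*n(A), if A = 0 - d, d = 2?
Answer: 744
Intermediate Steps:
A = -2 (A = 0 - 1*2 = 0 - 2 = -2)
n(T) = -12*T
48 + 29*n(A) = 48 + 29*(-12*(-2)) = 48 + 29*24 = 48 + 696 = 744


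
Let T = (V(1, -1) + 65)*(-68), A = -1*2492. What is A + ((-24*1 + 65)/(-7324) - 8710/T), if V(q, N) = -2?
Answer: -19531353869/7844004 ≈ -2490.0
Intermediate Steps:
A = -2492
T = -4284 (T = (-2 + 65)*(-68) = 63*(-68) = -4284)
A + ((-24*1 + 65)/(-7324) - 8710/T) = -2492 + ((-24*1 + 65)/(-7324) - 8710/(-4284)) = -2492 + ((-24 + 65)*(-1/7324) - 8710*(-1/4284)) = -2492 + (41*(-1/7324) + 4355/2142) = -2492 + (-41/7324 + 4355/2142) = -2492 + 15904099/7844004 = -19531353869/7844004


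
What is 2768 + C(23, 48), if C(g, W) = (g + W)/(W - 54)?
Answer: 16537/6 ≈ 2756.2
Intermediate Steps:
C(g, W) = (W + g)/(-54 + W)
2768 + C(23, 48) = 2768 + (48 + 23)/(-54 + 48) = 2768 + 71/(-6) = 2768 - 1/6*71 = 2768 - 71/6 = 16537/6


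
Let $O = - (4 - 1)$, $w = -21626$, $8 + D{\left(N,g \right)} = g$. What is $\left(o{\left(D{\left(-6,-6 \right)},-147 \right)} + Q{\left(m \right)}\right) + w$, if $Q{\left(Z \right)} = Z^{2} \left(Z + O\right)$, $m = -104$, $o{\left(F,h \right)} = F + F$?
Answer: $-1178966$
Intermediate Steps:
$D{\left(N,g \right)} = -8 + g$
$o{\left(F,h \right)} = 2 F$
$O = -3$ ($O = \left(-1\right) 3 = -3$)
$Q{\left(Z \right)} = Z^{2} \left(-3 + Z\right)$ ($Q{\left(Z \right)} = Z^{2} \left(Z - 3\right) = Z^{2} \left(-3 + Z\right)$)
$\left(o{\left(D{\left(-6,-6 \right)},-147 \right)} + Q{\left(m \right)}\right) + w = \left(2 \left(-8 - 6\right) + \left(-104\right)^{2} \left(-3 - 104\right)\right) - 21626 = \left(2 \left(-14\right) + 10816 \left(-107\right)\right) - 21626 = \left(-28 - 1157312\right) - 21626 = -1157340 - 21626 = -1178966$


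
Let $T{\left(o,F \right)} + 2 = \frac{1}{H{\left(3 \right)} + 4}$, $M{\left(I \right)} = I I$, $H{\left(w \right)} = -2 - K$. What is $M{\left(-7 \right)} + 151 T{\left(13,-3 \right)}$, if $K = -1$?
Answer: $- \frac{608}{3} \approx -202.67$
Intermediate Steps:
$H{\left(w \right)} = -1$ ($H{\left(w \right)} = -2 - -1 = -2 + 1 = -1$)
$M{\left(I \right)} = I^{2}$
$T{\left(o,F \right)} = - \frac{5}{3}$ ($T{\left(o,F \right)} = -2 + \frac{1}{-1 + 4} = -2 + \frac{1}{3} = - \frac{5}{3}$)
$M{\left(-7 \right)} + 151 T{\left(13,-3 \right)} = \left(-7\right)^{2} + 151 \left(- \frac{5}{3}\right) = 49 - \frac{755}{3} = - \frac{608}{3}$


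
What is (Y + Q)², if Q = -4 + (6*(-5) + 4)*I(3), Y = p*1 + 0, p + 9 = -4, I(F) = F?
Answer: 9025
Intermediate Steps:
p = -13 (p = -9 - 4 = -13)
Y = -13 (Y = -13*1 + 0 = -13 + 0 = -13)
Q = -82 (Q = -4 + (6*(-5) + 4)*3 = -4 + (-30 + 4)*3 = -4 - 26*3 = -4 - 78 = -82)
(Y + Q)² = (-13 - 82)² = (-95)² = 9025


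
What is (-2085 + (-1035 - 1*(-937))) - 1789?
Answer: -3972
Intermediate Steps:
(-2085 + (-1035 - 1*(-937))) - 1789 = (-2085 + (-1035 + 937)) - 1789 = (-2085 - 98) - 1789 = -2183 - 1789 = -3972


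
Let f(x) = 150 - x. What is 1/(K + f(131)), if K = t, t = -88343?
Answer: -1/88324 ≈ -1.1322e-5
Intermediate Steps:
K = -88343
1/(K + f(131)) = 1/(-88343 + (150 - 1*131)) = 1/(-88343 + (150 - 131)) = 1/(-88343 + 19) = 1/(-88324) = -1/88324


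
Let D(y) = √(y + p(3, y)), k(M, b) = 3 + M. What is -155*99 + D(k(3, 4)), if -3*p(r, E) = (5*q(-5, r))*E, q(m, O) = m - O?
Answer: -15345 + √86 ≈ -15336.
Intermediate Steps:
p(r, E) = -E*(-25 - 5*r)/3 (p(r, E) = -5*(-5 - r)*E/3 = -(-25 - 5*r)*E/3 = -E*(-25 - 5*r)/3)
D(y) = √129*√y/3 (D(y) = √(y + 5*y*(5 + 3)/3) = √(y + (5/3)*y*8) = √(y + 40*y/3) = √(43*y/3) = √129*√y/3)
-155*99 + D(k(3, 4)) = -155*99 + √129*√(3 + 3)/3 = -15345 + √129*√6/3 = -15345 + √86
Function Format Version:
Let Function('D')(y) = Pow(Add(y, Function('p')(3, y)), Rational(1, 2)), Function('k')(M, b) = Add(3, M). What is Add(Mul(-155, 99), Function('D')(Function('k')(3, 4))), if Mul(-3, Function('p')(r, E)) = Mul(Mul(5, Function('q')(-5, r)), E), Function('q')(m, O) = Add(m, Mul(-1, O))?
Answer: Add(-15345, Pow(86, Rational(1, 2))) ≈ -15336.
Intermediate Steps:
Function('p')(r, E) = Mul(Rational(-1, 3), E, Add(-25, Mul(-5, r))) (Function('p')(r, E) = Mul(Rational(-1, 3), Mul(Mul(5, Add(-5, Mul(-1, r))), E)) = Mul(Rational(-1, 3), Mul(Add(-25, Mul(-5, r)), E)) = Mul(Rational(-1, 3), Mul(E, Add(-25, Mul(-5, r)))) = Mul(Rational(-1, 3), E, Add(-25, Mul(-5, r))))
Function('D')(y) = Mul(Rational(1, 3), Pow(129, Rational(1, 2)), Pow(y, Rational(1, 2))) (Function('D')(y) = Pow(Add(y, Mul(Rational(5, 3), y, Add(5, 3))), Rational(1, 2)) = Pow(Add(y, Mul(Rational(5, 3), y, 8)), Rational(1, 2)) = Pow(Add(y, Mul(Rational(40, 3), y)), Rational(1, 2)) = Pow(Mul(Rational(43, 3), y), Rational(1, 2)) = Mul(Rational(1, 3), Pow(129, Rational(1, 2)), Pow(y, Rational(1, 2))))
Add(Mul(-155, 99), Function('D')(Function('k')(3, 4))) = Add(Mul(-155, 99), Mul(Rational(1, 3), Pow(129, Rational(1, 2)), Pow(Add(3, 3), Rational(1, 2)))) = Add(-15345, Mul(Rational(1, 3), Pow(129, Rational(1, 2)), Pow(6, Rational(1, 2)))) = Add(-15345, Pow(86, Rational(1, 2)))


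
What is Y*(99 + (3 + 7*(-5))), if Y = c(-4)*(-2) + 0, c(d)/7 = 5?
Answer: -4690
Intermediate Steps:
c(d) = 35 (c(d) = 7*5 = 35)
Y = -70 (Y = 35*(-2) + 0 = -70 + 0 = -70)
Y*(99 + (3 + 7*(-5))) = -70*(99 + (3 + 7*(-5))) = -70*(99 + (3 - 35)) = -70*(99 - 32) = -70*67 = -4690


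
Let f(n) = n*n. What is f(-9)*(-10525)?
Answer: -852525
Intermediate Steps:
f(n) = n²
f(-9)*(-10525) = (-9)²*(-10525) = 81*(-10525) = -852525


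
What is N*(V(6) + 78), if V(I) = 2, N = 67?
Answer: 5360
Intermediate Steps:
N*(V(6) + 78) = 67*(2 + 78) = 67*80 = 5360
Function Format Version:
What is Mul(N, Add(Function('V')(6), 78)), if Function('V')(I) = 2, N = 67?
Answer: 5360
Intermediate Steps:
Mul(N, Add(Function('V')(6), 78)) = Mul(67, Add(2, 78)) = Mul(67, 80) = 5360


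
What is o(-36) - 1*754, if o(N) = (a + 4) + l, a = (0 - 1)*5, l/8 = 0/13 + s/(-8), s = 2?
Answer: -757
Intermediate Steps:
l = -2 (l = 8*(0/13 + 2/(-8)) = 8*(0*(1/13) + 2*(-1/8)) = 8*(0 - 1/4) = 8*(-1/4) = -2)
a = -5 (a = -1*5 = -5)
o(N) = -3 (o(N) = (-5 + 4) - 2 = -1 - 2 = -3)
o(-36) - 1*754 = -3 - 1*754 = -3 - 754 = -757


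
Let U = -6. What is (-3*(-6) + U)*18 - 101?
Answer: 115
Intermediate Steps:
(-3*(-6) + U)*18 - 101 = (-3*(-6) - 6)*18 - 101 = (18 - 6)*18 - 101 = 12*18 - 101 = 216 - 101 = 115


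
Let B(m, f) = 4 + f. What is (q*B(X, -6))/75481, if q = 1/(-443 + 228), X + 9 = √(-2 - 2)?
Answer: 2/16228415 ≈ 1.2324e-7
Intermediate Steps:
X = -9 + 2*I (X = -9 + √(-2 - 2) = -9 + √(-4) = -9 + 2*I ≈ -9.0 + 2.0*I)
q = -1/215 (q = 1/(-215) = -1/215 ≈ -0.0046512)
(q*B(X, -6))/75481 = -(4 - 6)/215/75481 = -1/215*(-2)*(1/75481) = (2/215)*(1/75481) = 2/16228415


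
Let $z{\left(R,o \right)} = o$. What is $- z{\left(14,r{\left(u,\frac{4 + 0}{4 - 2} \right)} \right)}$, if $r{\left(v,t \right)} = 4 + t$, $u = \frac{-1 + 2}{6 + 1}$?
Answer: $-6$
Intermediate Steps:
$u = \frac{1}{7}$ ($u = 1 \cdot \frac{1}{7} = \frac{1}{7} \approx 0.14286$)
$- z{\left(14,r{\left(u,\frac{4 + 0}{4 - 2} \right)} \right)} = - (4 + \frac{4 + 0}{4 - 2}) = - (4 + \frac{4}{2}) = - (4 + 4 \cdot \frac{1}{2}) = - (4 + 2) = \left(-1\right) 6 = -6$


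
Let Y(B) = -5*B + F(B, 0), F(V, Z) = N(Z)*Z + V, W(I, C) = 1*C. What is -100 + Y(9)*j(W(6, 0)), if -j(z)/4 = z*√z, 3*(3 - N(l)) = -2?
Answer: -100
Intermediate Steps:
W(I, C) = C
N(l) = 11/3 (N(l) = 3 - ⅓*(-2) = 3 + ⅔ = 11/3)
F(V, Z) = V + 11*Z/3 (F(V, Z) = 11*Z/3 + V = V + 11*Z/3)
j(z) = -4*z^(3/2) (j(z) = -4*z*√z = -4*z^(3/2))
Y(B) = -4*B (Y(B) = -5*B + (B + (11/3)*0) = -5*B + (B + 0) = -5*B + B = -4*B)
-100 + Y(9)*j(W(6, 0)) = -100 + (-4*9)*(-4*0^(3/2)) = -100 - (-144)*0 = -100 - 36*0 = -100 + 0 = -100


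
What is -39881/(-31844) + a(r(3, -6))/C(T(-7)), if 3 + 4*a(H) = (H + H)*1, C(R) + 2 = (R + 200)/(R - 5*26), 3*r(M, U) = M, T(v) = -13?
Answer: 23926/18017 ≈ 1.3280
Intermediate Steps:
r(M, U) = M/3
C(R) = -2 + (200 + R)/(-130 + R) (C(R) = -2 + (R + 200)/(R - 5*26) = -2 + (200 + R)/(R - 130) = -2 + (200 + R)/(-130 + R))
a(H) = -3/4 + H/2 (a(H) = -3/4 + ((H + H)*1)/4 = -3/4 + ((2*H)*1)/4 = -3/4 + (2*H)/4 = -3/4 + H/2)
-39881/(-31844) + a(r(3, -6))/C(T(-7)) = -39881/(-31844) + (-3/4 + ((1/3)*3)/2)/(((460 - 1*(-13))/(-130 - 13))) = -39881*(-1/31844) + (-3/4 + (1/2)*1)/(((460 + 13)/(-143))) = 2099/1676 + (-3/4 + 1/2)/((-1/143*473)) = 2099/1676 - 1/(4*(-43/13)) = 2099/1676 - 1/4*(-13/43) = 2099/1676 + 13/172 = 23926/18017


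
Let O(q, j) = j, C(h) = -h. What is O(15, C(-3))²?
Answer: 9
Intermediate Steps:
O(15, C(-3))² = (-1*(-3))² = 3² = 9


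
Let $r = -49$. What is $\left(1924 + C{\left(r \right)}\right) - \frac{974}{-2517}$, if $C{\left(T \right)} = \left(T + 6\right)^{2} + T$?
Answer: $\frac{9374282}{2517} \approx 3724.4$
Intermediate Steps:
$C{\left(T \right)} = T + \left(6 + T\right)^{2}$ ($C{\left(T \right)} = \left(6 + T\right)^{2} + T = T + \left(6 + T\right)^{2}$)
$\left(1924 + C{\left(r \right)}\right) - \frac{974}{-2517} = \left(1924 - \left(49 - \left(6 - 49\right)^{2}\right)\right) - \frac{974}{-2517} = \left(1924 - \left(49 - \left(-43\right)^{2}\right)\right) - - \frac{974}{2517} = \left(1924 + \left(-49 + 1849\right)\right) + \frac{974}{2517} = \left(1924 + 1800\right) + \frac{974}{2517} = 3724 + \frac{974}{2517} = \frac{9374282}{2517}$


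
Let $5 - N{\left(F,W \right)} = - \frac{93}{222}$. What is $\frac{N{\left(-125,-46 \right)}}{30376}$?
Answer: $\frac{401}{2247824} \approx 0.00017839$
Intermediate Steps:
$N{\left(F,W \right)} = \frac{401}{74}$ ($N{\left(F,W \right)} = 5 - - \frac{93}{222} = 5 - \left(-93\right) \frac{1}{222} = 5 - - \frac{31}{74} = 5 + \frac{31}{74} = \frac{401}{74}$)
$\frac{N{\left(-125,-46 \right)}}{30376} = \frac{401}{74 \cdot 30376} = \frac{401}{74} \cdot \frac{1}{30376} = \frac{401}{2247824}$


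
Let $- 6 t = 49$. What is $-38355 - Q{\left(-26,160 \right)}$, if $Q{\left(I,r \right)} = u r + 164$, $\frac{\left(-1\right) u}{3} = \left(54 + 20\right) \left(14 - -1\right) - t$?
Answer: $498201$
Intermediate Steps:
$t = - \frac{49}{6}$ ($t = \left(- \frac{1}{6}\right) 49 = - \frac{49}{6} \approx -8.1667$)
$u = - \frac{6709}{2}$ ($u = - 3 \left(\left(54 + 20\right) \left(14 - -1\right) - - \frac{49}{6}\right) = - 3 \left(74 \left(14 + \left(-24 + 25\right)\right) + \frac{49}{6}\right) = - 3 \left(74 \left(14 + 1\right) + \frac{49}{6}\right) = - 3 \left(74 \cdot 15 + \frac{49}{6}\right) = - 3 \left(1110 + \frac{49}{6}\right) = \left(-3\right) \frac{6709}{6} = - \frac{6709}{2} \approx -3354.5$)
$Q{\left(I,r \right)} = 164 - \frac{6709 r}{2}$ ($Q{\left(I,r \right)} = - \frac{6709 r}{2} + 164 = 164 - \frac{6709 r}{2}$)
$-38355 - Q{\left(-26,160 \right)} = -38355 - \left(164 - 536720\right) = -38355 - -536556 = -38355 + 536556 = 498201$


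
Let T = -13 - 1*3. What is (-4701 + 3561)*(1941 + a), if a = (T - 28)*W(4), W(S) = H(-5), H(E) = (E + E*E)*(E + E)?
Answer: -12244740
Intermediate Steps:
H(E) = 2*E*(E + E**2) (H(E) = (E + E**2)*(2*E) = 2*E*(E + E**2))
W(S) = -200 (W(S) = 2*(-5)**2*(1 - 5) = 2*25*(-4) = -200)
T = -16 (T = -13 - 3 = -16)
a = 8800 (a = (-16 - 28)*(-200) = -44*(-200) = 8800)
(-4701 + 3561)*(1941 + a) = (-4701 + 3561)*(1941 + 8800) = -1140*10741 = -12244740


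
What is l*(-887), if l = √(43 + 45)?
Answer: -1774*√22 ≈ -8320.8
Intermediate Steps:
l = 2*√22 (l = √88 = 2*√22 ≈ 9.3808)
l*(-887) = (2*√22)*(-887) = -1774*√22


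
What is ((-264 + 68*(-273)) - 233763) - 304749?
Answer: -557340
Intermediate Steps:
((-264 + 68*(-273)) - 233763) - 304749 = ((-264 - 18564) - 233763) - 304749 = (-18828 - 233763) - 304749 = -252591 - 304749 = -557340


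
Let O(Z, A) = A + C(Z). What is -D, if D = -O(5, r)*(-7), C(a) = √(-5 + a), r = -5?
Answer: 35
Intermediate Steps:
O(Z, A) = A + √(-5 + Z)
D = -35 (D = -(-5 + √(-5 + 5))*(-7) = -(-5 + √0)*(-7) = -(-5 + 0)*(-7) = -1*(-5)*(-7) = 5*(-7) = -35)
-D = -1*(-35) = 35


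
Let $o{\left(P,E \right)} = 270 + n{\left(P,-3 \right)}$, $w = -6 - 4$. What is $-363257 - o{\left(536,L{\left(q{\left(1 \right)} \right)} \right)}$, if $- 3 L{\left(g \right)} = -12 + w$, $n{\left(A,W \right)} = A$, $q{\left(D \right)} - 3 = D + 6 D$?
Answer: $-364063$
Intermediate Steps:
$w = -10$
$q{\left(D \right)} = 3 + 7 D$ ($q{\left(D \right)} = 3 + \left(D + 6 D\right) = 3 + 7 D$)
$L{\left(g \right)} = \frac{22}{3}$ ($L{\left(g \right)} = - \frac{-12 - 10}{3} = \left(- \frac{1}{3}\right) \left(-22\right) = \frac{22}{3}$)
$o{\left(P,E \right)} = 270 + P$
$-363257 - o{\left(536,L{\left(q{\left(1 \right)} \right)} \right)} = -363257 - \left(270 + 536\right) = -363257 - 806 = -364063$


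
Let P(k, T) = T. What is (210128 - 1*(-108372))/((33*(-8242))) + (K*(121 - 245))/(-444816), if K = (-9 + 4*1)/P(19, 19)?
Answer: -8628117485/7367598612 ≈ -1.1711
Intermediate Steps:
K = -5/19 (K = (-9 + 4*1)/19 = (-9 + 4)*(1/19) = -5*1/19 = -5/19 ≈ -0.26316)
(210128 - 1*(-108372))/((33*(-8242))) + (K*(121 - 245))/(-444816) = (210128 - 1*(-108372))/((33*(-8242))) - 5*(121 - 245)/19/(-444816) = (210128 + 108372)/(-271986) - 5/19*(-124)*(-1/444816) = 318500*(-1/271986) + (620/19)*(-1/444816) = -12250/10461 - 155/2112876 = -8628117485/7367598612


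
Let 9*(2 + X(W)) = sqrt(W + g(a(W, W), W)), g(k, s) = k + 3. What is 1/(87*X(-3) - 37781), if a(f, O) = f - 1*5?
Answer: -341595/12965244953 - 174*I*sqrt(2)/12965244953 ≈ -2.6347e-5 - 1.8979e-8*I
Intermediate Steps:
a(f, O) = -5 + f (a(f, O) = f - 5 = -5 + f)
g(k, s) = 3 + k
X(W) = -2 + sqrt(-2 + 2*W)/9 (X(W) = -2 + sqrt(W + (3 + (-5 + W)))/9 = -2 + sqrt(W + (-2 + W))/9 = -2 + sqrt(-2 + 2*W)/9)
1/(87*X(-3) - 37781) = 1/(87*(-2 + sqrt(-2 + 2*(-3))/9) - 37781) = 1/(87*(-2 + sqrt(-2 - 6)/9) - 37781) = 1/(87*(-2 + sqrt(-8)/9) - 37781) = 1/(87*(-2 + (2*I*sqrt(2))/9) - 37781) = 1/(87*(-2 + 2*I*sqrt(2)/9) - 37781) = 1/((-174 + 58*I*sqrt(2)/3) - 37781) = 1/(-37955 + 58*I*sqrt(2)/3)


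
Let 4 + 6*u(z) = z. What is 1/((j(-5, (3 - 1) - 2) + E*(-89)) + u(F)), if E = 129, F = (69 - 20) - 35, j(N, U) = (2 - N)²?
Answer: -3/34291 ≈ -8.7486e-5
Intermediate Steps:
F = 14 (F = 49 - 35 = 14)
u(z) = -⅔ + z/6
1/((j(-5, (3 - 1) - 2) + E*(-89)) + u(F)) = 1/(((-2 - 5)² + 129*(-89)) + (-⅔ + (⅙)*14)) = 1/(((-7)² - 11481) + (-⅔ + 7/3)) = 1/((49 - 11481) + 5/3) = 1/(-11432 + 5/3) = 1/(-34291/3) = -3/34291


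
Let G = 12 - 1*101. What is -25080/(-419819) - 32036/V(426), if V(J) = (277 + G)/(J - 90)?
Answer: -1129741825896/19731493 ≈ -57256.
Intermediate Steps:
G = -89 (G = 12 - 101 = -89)
V(J) = 188/(-90 + J) (V(J) = (277 - 89)/(J - 90) = 188/(-90 + J))
-25080/(-419819) - 32036/V(426) = -25080/(-419819) - 32036/(188/(-90 + 426)) = -25080*(-1/419819) - 32036/(188/336) = 25080/419819 - 32036/(188*(1/336)) = 25080/419819 - 32036/47/84 = 25080/419819 - 32036*84/47 = 25080/419819 - 2691024/47 = -1129741825896/19731493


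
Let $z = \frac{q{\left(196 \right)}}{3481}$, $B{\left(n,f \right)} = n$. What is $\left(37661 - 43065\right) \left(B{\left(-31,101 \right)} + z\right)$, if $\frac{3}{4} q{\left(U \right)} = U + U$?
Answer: $\frac{1740979660}{10443} \approx 1.6671 \cdot 10^{5}$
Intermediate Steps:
$q{\left(U \right)} = \frac{8 U}{3}$ ($q{\left(U \right)} = \frac{4 \left(U + U\right)}{3} = \frac{4 \cdot 2 U}{3} = \frac{8 U}{3}$)
$z = \frac{1568}{10443}$ ($z = \frac{\frac{8}{3} \cdot 196}{3481} = \frac{1568}{3} \cdot \frac{1}{3481} = \frac{1568}{10443} \approx 0.15015$)
$\left(37661 - 43065\right) \left(B{\left(-31,101 \right)} + z\right) = \left(37661 - 43065\right) \left(-31 + \frac{1568}{10443}\right) = \left(-5404\right) \left(- \frac{322165}{10443}\right) = \frac{1740979660}{10443}$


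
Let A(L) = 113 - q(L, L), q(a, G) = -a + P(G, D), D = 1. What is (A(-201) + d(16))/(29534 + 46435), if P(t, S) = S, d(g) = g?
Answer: -73/75969 ≈ -0.00096092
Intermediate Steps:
q(a, G) = 1 - a (q(a, G) = -a + 1 = 1 - a)
A(L) = 112 + L (A(L) = 113 - (1 - L) = 113 + (-1 + L) = 112 + L)
(A(-201) + d(16))/(29534 + 46435) = ((112 - 201) + 16)/(29534 + 46435) = (-89 + 16)/75969 = -73*1/75969 = -73/75969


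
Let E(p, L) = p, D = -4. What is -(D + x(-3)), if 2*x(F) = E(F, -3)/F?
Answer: 7/2 ≈ 3.5000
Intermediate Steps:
x(F) = ½ (x(F) = (F/F)/2 = (½)*1 = ½)
-(D + x(-3)) = -(-4 + ½) = -1*(-7/2) = 7/2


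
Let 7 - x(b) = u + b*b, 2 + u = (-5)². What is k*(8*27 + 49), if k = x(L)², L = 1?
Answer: 76585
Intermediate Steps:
u = 23 (u = -2 + (-5)² = -2 + 25 = 23)
x(b) = -16 - b² (x(b) = 7 - (23 + b*b) = 7 - (23 + b²) = 7 + (-23 - b²) = -16 - b²)
k = 289 (k = (-16 - 1*1²)² = (-16 - 1*1)² = (-16 - 1)² = (-17)² = 289)
k*(8*27 + 49) = 289*(8*27 + 49) = 289*(216 + 49) = 289*265 = 76585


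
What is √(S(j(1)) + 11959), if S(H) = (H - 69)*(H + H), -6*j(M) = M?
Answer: √431354/6 ≈ 109.46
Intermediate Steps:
j(M) = -M/6
S(H) = 2*H*(-69 + H) (S(H) = (-69 + H)*(2*H) = 2*H*(-69 + H))
√(S(j(1)) + 11959) = √(2*(-⅙*1)*(-69 - ⅙*1) + 11959) = √(2*(-⅙)*(-69 - ⅙) + 11959) = √(2*(-⅙)*(-415/6) + 11959) = √(415/18 + 11959) = √(215677/18) = √431354/6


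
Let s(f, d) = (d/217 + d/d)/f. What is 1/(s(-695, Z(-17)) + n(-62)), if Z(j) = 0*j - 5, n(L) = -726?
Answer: -150815/109491902 ≈ -0.0013774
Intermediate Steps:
Z(j) = -5 (Z(j) = 0 - 5 = -5)
s(f, d) = (1 + d/217)/f (s(f, d) = (d*(1/217) + 1)/f = (d/217 + 1)/f = (1 + d/217)/f)
1/(s(-695, Z(-17)) + n(-62)) = 1/((1/217)*(217 - 5)/(-695) - 726) = 1/((1/217)*(-1/695)*212 - 726) = 1/(-212/150815 - 726) = 1/(-109491902/150815) = -150815/109491902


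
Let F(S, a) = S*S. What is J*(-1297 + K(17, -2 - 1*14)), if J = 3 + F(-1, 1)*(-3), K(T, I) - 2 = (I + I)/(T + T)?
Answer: 0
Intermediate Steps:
F(S, a) = S**2
K(T, I) = 2 + I/T (K(T, I) = 2 + (I + I)/(T + T) = 2 + (2*I)/((2*T)) = 2 + (2*I)*(1/(2*T)) = 2 + I/T)
J = 0 (J = 3 + (-1)**2*(-3) = 3 + 1*(-3) = 3 - 3 = 0)
J*(-1297 + K(17, -2 - 1*14)) = 0*(-1297 + (2 + (-2 - 1*14)/17)) = 0*(-1297 + (2 + (-2 - 14)*(1/17))) = 0*(-1297 + (2 - 16*1/17)) = 0*(-1297 + (2 - 16/17)) = 0*(-1297 + 18/17) = 0*(-22031/17) = 0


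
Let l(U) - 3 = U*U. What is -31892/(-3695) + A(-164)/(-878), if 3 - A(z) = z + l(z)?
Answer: 63387958/1622105 ≈ 39.078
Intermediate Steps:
l(U) = 3 + U² (l(U) = 3 + U*U = 3 + U²)
A(z) = -z - z² (A(z) = 3 - (z + (3 + z²)) = 3 - (3 + z + z²) = 3 + (-3 - z - z²) = -z - z²)
-31892/(-3695) + A(-164)/(-878) = -31892/(-3695) - 164*(-1 - 1*(-164))/(-878) = -31892*(-1/3695) - 164*(-1 + 164)*(-1/878) = 31892/3695 - 164*163*(-1/878) = 31892/3695 - 26732*(-1/878) = 31892/3695 + 13366/439 = 63387958/1622105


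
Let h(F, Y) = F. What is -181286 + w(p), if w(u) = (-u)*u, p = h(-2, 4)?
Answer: -181290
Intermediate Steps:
p = -2
w(u) = -u²
-181286 + w(p) = -181286 - 1*(-2)² = -181286 - 1*4 = -181286 - 4 = -181290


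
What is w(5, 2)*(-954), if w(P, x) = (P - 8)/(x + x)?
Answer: 1431/2 ≈ 715.50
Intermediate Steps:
w(P, x) = (-8 + P)/(2*x) (w(P, x) = (-8 + P)/((2*x)) = (-8 + P)*(1/(2*x)) = (-8 + P)/(2*x))
w(5, 2)*(-954) = ((½)*(-8 + 5)/2)*(-954) = ((½)*(½)*(-3))*(-954) = -¾*(-954) = 1431/2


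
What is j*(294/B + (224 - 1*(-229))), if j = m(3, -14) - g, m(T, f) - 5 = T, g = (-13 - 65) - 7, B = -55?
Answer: 2289753/55 ≈ 41632.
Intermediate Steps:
g = -85 (g = -78 - 7 = -85)
m(T, f) = 5 + T
j = 93 (j = (5 + 3) - 1*(-85) = 8 + 85 = 93)
j*(294/B + (224 - 1*(-229))) = 93*(294/(-55) + (224 - 1*(-229))) = 93*(294*(-1/55) + (224 + 229)) = 93*(-294/55 + 453) = 93*(24621/55) = 2289753/55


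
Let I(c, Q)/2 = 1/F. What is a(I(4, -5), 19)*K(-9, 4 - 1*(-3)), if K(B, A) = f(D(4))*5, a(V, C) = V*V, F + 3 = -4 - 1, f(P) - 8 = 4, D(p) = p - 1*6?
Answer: 15/4 ≈ 3.7500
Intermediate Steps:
D(p) = -6 + p (D(p) = p - 6 = -6 + p)
f(P) = 12 (f(P) = 8 + 4 = 12)
F = -8 (F = -3 + (-4 - 1) = -3 - 5 = -8)
I(c, Q) = -¼ (I(c, Q) = 2/(-8) = 2*(-⅛) = -¼)
a(V, C) = V²
K(B, A) = 60 (K(B, A) = 12*5 = 60)
a(I(4, -5), 19)*K(-9, 4 - 1*(-3)) = (-¼)²*60 = (1/16)*60 = 15/4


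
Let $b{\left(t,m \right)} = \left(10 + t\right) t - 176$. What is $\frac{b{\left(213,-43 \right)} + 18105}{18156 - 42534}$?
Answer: $- \frac{32714}{12189} \approx -2.6839$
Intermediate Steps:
$b{\left(t,m \right)} = -176 + t \left(10 + t\right)$ ($b{\left(t,m \right)} = t \left(10 + t\right) - 176 = -176 + t \left(10 + t\right)$)
$\frac{b{\left(213,-43 \right)} + 18105}{18156 - 42534} = \frac{\left(-176 + 213^{2} + 10 \cdot 213\right) + 18105}{18156 - 42534} = \frac{\left(-176 + 45369 + 2130\right) + 18105}{-24378} = \left(47323 + 18105\right) \left(- \frac{1}{24378}\right) = 65428 \left(- \frac{1}{24378}\right) = - \frac{32714}{12189}$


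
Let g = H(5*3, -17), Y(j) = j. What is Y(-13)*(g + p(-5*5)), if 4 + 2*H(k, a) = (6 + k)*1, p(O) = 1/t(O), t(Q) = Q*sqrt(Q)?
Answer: -221/2 - 13*I/125 ≈ -110.5 - 0.104*I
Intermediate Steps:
t(Q) = Q**(3/2)
p(O) = O**(-3/2) (p(O) = 1/(O**(3/2)) = O**(-3/2))
H(k, a) = 1 + k/2 (H(k, a) = -2 + ((6 + k)*1)/2 = -2 + (6 + k)/2 = -2 + (3 + k/2) = 1 + k/2)
g = 17/2 (g = 1 + (5*3)/2 = 1 + (1/2)*15 = 1 + 15/2 = 17/2 ≈ 8.5000)
Y(-13)*(g + p(-5*5)) = -13*(17/2 + (-5*5)**(-3/2)) = -13*(17/2 + (-25)**(-3/2)) = -13*(17/2 + I/125) = -221/2 - 13*I/125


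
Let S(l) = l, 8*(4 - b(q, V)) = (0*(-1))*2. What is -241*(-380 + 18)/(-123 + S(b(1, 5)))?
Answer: -87242/119 ≈ -733.13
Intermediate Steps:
b(q, V) = 4 (b(q, V) = 4 - 0*(-1)*2/8 = 4 - 0*2 = 4 - ⅛*0 = 4 + 0 = 4)
-241*(-380 + 18)/(-123 + S(b(1, 5))) = -241*(-380 + 18)/(-123 + 4) = -241/((-119/(-362))) = -241/((-119*(-1/362))) = -241/119/362 = -241*362/119 = -87242/119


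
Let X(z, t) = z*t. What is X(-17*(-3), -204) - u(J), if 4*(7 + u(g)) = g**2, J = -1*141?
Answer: -61469/4 ≈ -15367.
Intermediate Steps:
J = -141
X(z, t) = t*z
u(g) = -7 + g**2/4
X(-17*(-3), -204) - u(J) = -(-3468)*(-3) - (-7 + (1/4)*(-141)**2) = -204*51 - (-7 + (1/4)*19881) = -10404 - (-7 + 19881/4) = -10404 - 1*19853/4 = -10404 - 19853/4 = -61469/4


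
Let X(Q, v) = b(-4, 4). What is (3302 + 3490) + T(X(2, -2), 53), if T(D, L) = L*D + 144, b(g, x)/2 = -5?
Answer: 6406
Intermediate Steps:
b(g, x) = -10 (b(g, x) = 2*(-5) = -10)
X(Q, v) = -10
T(D, L) = 144 + D*L (T(D, L) = D*L + 144 = 144 + D*L)
(3302 + 3490) + T(X(2, -2), 53) = (3302 + 3490) + (144 - 10*53) = 6792 + (144 - 530) = 6792 - 386 = 6406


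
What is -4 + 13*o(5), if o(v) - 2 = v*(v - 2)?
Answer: 217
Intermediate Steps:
o(v) = 2 + v*(-2 + v) (o(v) = 2 + v*(v - 2) = 2 + v*(-2 + v))
-4 + 13*o(5) = -4 + 13*(2 + 5² - 2*5) = -4 + 13*(2 + 25 - 10) = -4 + 13*17 = -4 + 221 = 217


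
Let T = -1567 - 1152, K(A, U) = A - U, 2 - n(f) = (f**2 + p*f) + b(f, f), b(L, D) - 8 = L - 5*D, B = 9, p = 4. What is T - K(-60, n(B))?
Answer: -2746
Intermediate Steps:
b(L, D) = 8 + L - 5*D (b(L, D) = 8 + (L - 5*D) = 8 + L - 5*D)
n(f) = -6 - f**2 (n(f) = 2 - ((f**2 + 4*f) + (8 + f - 5*f)) = 2 - ((f**2 + 4*f) + (8 - 4*f)) = 2 - (8 + f**2) = 2 + (-8 - f**2) = -6 - f**2)
T = -2719
T - K(-60, n(B)) = -2719 - (-60 - (-6 - 1*9**2)) = -2719 - (-60 - (-6 - 1*81)) = -2719 - (-60 - (-6 - 81)) = -2719 - (-60 - 1*(-87)) = -2719 - (-60 + 87) = -2719 - 1*27 = -2719 - 27 = -2746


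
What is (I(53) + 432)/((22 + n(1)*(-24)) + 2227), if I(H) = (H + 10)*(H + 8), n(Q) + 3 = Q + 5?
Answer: 4275/2177 ≈ 1.9637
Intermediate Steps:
n(Q) = 2 + Q (n(Q) = -3 + (Q + 5) = -3 + (5 + Q) = 2 + Q)
I(H) = (8 + H)*(10 + H) (I(H) = (10 + H)*(8 + H) = (8 + H)*(10 + H))
(I(53) + 432)/((22 + n(1)*(-24)) + 2227) = ((80 + 53² + 18*53) + 432)/((22 + (2 + 1)*(-24)) + 2227) = ((80 + 2809 + 954) + 432)/((22 + 3*(-24)) + 2227) = (3843 + 432)/((22 - 72) + 2227) = 4275/(-50 + 2227) = 4275/2177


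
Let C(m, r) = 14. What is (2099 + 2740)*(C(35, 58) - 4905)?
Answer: -23667549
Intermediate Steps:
(2099 + 2740)*(C(35, 58) - 4905) = (2099 + 2740)*(14 - 4905) = 4839*(-4891) = -23667549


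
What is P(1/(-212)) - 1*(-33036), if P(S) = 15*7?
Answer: 33141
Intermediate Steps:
P(S) = 105
P(1/(-212)) - 1*(-33036) = 105 - 1*(-33036) = 105 + 33036 = 33141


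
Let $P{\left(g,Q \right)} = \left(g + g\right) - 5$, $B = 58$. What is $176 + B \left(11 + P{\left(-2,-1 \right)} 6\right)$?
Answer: $-2318$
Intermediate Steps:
$P{\left(g,Q \right)} = -5 + 2 g$ ($P{\left(g,Q \right)} = 2 g - 5 = -5 + 2 g$)
$176 + B \left(11 + P{\left(-2,-1 \right)} 6\right) = 176 + 58 \left(11 + \left(-5 + 2 \left(-2\right)\right) 6\right) = 176 + 58 \left(11 + \left(-5 - 4\right) 6\right) = 176 + 58 \left(11 - 54\right) = 176 + 58 \left(-43\right) = 176 - 2494 = -2318$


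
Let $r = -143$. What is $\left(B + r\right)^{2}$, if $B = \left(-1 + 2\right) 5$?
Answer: $19044$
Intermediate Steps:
$B = 5$ ($B = 1 \cdot 5 = 5$)
$\left(B + r\right)^{2} = \left(5 - 143\right)^{2} = \left(-138\right)^{2} = 19044$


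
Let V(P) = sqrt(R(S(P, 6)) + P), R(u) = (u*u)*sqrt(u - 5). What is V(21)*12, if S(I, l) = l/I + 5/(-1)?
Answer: 12*sqrt(50421 + 15246*I*sqrt(119))/49 ≈ 81.997 + 60.824*I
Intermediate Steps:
S(I, l) = -5 + l/I (S(I, l) = l/I + 5*(-1) = l/I - 5 = -5 + l/I)
R(u) = u**2*sqrt(-5 + u)
V(P) = sqrt(P + sqrt(-10 + 6/P)*(-5 + 6/P)**2) (V(P) = sqrt((-5 + 6/P)**2*sqrt(-5 + (-5 + 6/P)) + P) = sqrt((-5 + 6/P)**2*sqrt(-10 + 6/P) + P) = sqrt(sqrt(-10 + 6/P)*(-5 + 6/P)**2 + P) = sqrt(P + sqrt(-10 + 6/P)*(-5 + 6/P)**2))
V(21)*12 = sqrt(21 + sqrt(2)*(-6 + 5*21)**2*sqrt(-5 + 3/21)/21**2)*12 = sqrt(21 + sqrt(2)*(1/441)*(-6 + 105)**2*sqrt(-5 + 3*(1/21)))*12 = sqrt(21 + sqrt(2)*(1/441)*99**2*sqrt(-5 + 1/7))*12 = sqrt(21 + sqrt(2)*(1/441)*9801*sqrt(-34/7))*12 = sqrt(21 + sqrt(2)*(1/441)*9801*(I*sqrt(238)/7))*12 = sqrt(21 + 2178*I*sqrt(119)/343)*12 = 12*sqrt(21 + 2178*I*sqrt(119)/343)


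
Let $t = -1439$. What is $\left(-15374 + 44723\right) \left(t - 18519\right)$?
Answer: $-585747342$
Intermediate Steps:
$\left(-15374 + 44723\right) \left(t - 18519\right) = \left(-15374 + 44723\right) \left(-1439 - 18519\right) = 29349 \left(-19958\right) = -585747342$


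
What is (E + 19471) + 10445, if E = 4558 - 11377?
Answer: 23097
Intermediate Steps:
E = -6819
(E + 19471) + 10445 = (-6819 + 19471) + 10445 = 12652 + 10445 = 23097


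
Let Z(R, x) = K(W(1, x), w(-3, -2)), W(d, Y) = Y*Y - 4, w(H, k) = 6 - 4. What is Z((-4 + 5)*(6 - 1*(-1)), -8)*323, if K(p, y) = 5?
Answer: 1615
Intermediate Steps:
w(H, k) = 2
W(d, Y) = -4 + Y² (W(d, Y) = Y² - 4 = -4 + Y²)
Z(R, x) = 5
Z((-4 + 5)*(6 - 1*(-1)), -8)*323 = 5*323 = 1615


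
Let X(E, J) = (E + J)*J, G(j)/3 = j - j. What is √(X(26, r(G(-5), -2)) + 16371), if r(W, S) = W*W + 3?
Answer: √16458 ≈ 128.29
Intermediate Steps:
G(j) = 0 (G(j) = 3*(j - j) = 3*0 = 0)
r(W, S) = 3 + W² (r(W, S) = W² + 3 = 3 + W²)
X(E, J) = J*(E + J)
√(X(26, r(G(-5), -2)) + 16371) = √((3 + 0²)*(26 + (3 + 0²)) + 16371) = √((3 + 0)*(26 + (3 + 0)) + 16371) = √(3*(26 + 3) + 16371) = √(3*29 + 16371) = √(87 + 16371) = √16458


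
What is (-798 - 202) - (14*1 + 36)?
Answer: -1050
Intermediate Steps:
(-798 - 202) - (14*1 + 36) = -1000 - (14 + 36) = -1000 - 1*50 = -1000 - 50 = -1050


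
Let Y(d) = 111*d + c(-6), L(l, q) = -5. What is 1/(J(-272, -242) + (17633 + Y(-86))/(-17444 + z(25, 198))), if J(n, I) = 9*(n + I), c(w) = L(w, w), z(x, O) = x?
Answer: -17419/80588376 ≈ -0.00021615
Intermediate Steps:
c(w) = -5
J(n, I) = 9*I + 9*n (J(n, I) = 9*(I + n) = 9*I + 9*n)
Y(d) = -5 + 111*d (Y(d) = 111*d - 5 = -5 + 111*d)
1/(J(-272, -242) + (17633 + Y(-86))/(-17444 + z(25, 198))) = 1/((9*(-242) + 9*(-272)) + (17633 + (-5 + 111*(-86)))/(-17444 + 25)) = 1/((-2178 - 2448) + (17633 + (-5 - 9546))/(-17419)) = 1/(-4626 + (17633 - 9551)*(-1/17419)) = 1/(-4626 + 8082*(-1/17419)) = 1/(-4626 - 8082/17419) = 1/(-80588376/17419) = -17419/80588376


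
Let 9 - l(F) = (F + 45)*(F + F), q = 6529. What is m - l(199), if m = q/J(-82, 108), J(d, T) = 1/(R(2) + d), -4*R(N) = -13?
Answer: -1668223/4 ≈ -4.1706e+5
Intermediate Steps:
R(N) = 13/4 (R(N) = -¼*(-13) = 13/4)
J(d, T) = 1/(13/4 + d)
l(F) = 9 - 2*F*(45 + F) (l(F) = 9 - (F + 45)*(F + F) = 9 - (45 + F)*2*F = 9 - 2*F*(45 + F))
m = -2056635/4 (m = 6529/((4/(13 + 4*(-82)))) = 6529/((4/(13 - 328))) = 6529/((4/(-315))) = 6529/((4*(-1/315))) = 6529/(-4/315) = 6529*(-315/4) = -2056635/4 ≈ -5.1416e+5)
m - l(199) = -2056635/4 - (9 - 90*199 - 2*199²) = -2056635/4 - (9 - 17910 - 2*39601) = -2056635/4 - (9 - 17910 - 79202) = -2056635/4 - 1*(-97103) = -2056635/4 + 97103 = -1668223/4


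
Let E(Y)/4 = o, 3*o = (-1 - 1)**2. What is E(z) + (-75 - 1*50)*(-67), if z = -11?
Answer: 25141/3 ≈ 8380.3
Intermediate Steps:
o = 4/3 (o = (-1 - 1)**2/3 = (1/3)*(-2)**2 = (1/3)*4 = 4/3 ≈ 1.3333)
E(Y) = 16/3 (E(Y) = 4*(4/3) = 16/3)
E(z) + (-75 - 1*50)*(-67) = 16/3 + (-75 - 1*50)*(-67) = 16/3 + (-75 - 50)*(-67) = 16/3 - 125*(-67) = 16/3 + 8375 = 25141/3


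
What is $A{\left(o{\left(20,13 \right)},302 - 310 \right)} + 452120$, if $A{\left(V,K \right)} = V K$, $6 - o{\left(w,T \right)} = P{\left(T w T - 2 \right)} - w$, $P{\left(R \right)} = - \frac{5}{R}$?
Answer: $\frac{763279348}{1689} \approx 4.5191 \cdot 10^{5}$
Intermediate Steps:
$o{\left(w,T \right)} = 6 + w + \frac{5}{-2 + w T^{2}}$ ($o{\left(w,T \right)} = 6 - \left(- \frac{5}{T w T - 2} - w\right) = 6 - \left(- \frac{5}{w T^{2} - 2} - w\right) = 6 - \left(- \frac{5}{-2 + w T^{2}} - w\right) = 6 - \left(- w - \frac{5}{-2 + w T^{2}}\right) = 6 + \left(w + \frac{5}{-2 + w T^{2}}\right) = 6 + w + \frac{5}{-2 + w T^{2}}$)
$A{\left(V,K \right)} = K V$
$A{\left(o{\left(20,13 \right)},302 - 310 \right)} + 452120 = \left(302 - 310\right) \frac{5 + \left(-2 + 20 \cdot 13^{2}\right) \left(6 + 20\right)}{-2 + 20 \cdot 13^{2}} + 452120 = - 8 \frac{5 + \left(-2 + 20 \cdot 169\right) 26}{-2 + 20 \cdot 169} + 452120 = - 8 \frac{5 + \left(-2 + 3380\right) 26}{-2 + 3380} + 452120 = - 8 \frac{5 + 3378 \cdot 26}{3378} + 452120 = - 8 \frac{5 + 87828}{3378} + 452120 = - 8 \cdot \frac{1}{3378} \cdot 87833 + 452120 = \left(-8\right) \frac{87833}{3378} + 452120 = - \frac{351332}{1689} + 452120 = \frac{763279348}{1689}$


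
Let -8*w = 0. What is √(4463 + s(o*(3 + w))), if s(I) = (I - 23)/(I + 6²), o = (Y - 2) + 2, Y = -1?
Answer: √4859349/33 ≈ 66.800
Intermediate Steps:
w = 0 (w = -⅛*0 = 0)
o = -1 (o = (-1 - 2) + 2 = -3 + 2 = -1)
s(I) = (-23 + I)/(36 + I) (s(I) = (-23 + I)/(I + 36) = (-23 + I)/(36 + I))
√(4463 + s(o*(3 + w))) = √(4463 + (-23 - (3 + 0))/(36 - (3 + 0))) = √(4463 + (-23 - 1*3)/(36 - 1*3)) = √(4463 + (-23 - 3)/(36 - 3)) = √(4463 - 26/33) = √(147253/33) = √4859349/33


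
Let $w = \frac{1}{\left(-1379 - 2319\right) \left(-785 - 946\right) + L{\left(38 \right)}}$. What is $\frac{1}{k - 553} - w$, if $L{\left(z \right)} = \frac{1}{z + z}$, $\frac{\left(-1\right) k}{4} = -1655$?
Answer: $\frac{486032997}{2951559637963} \approx 0.00016467$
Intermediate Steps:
$k = 6620$ ($k = \left(-4\right) \left(-1655\right) = 6620$)
$L{\left(z \right)} = \frac{1}{2 z}$
$w = \frac{76}{486494089}$ ($w = \frac{1}{\left(-1379 - 2319\right) \left(-785 - 946\right) + \frac{1}{2 \cdot 38}} = \frac{1}{\left(-3698\right) \left(-1731\right) + \frac{1}{2} \cdot \frac{1}{38}} = \frac{1}{6401238 + \frac{1}{76}} = \frac{1}{\frac{486494089}{76}} = \frac{76}{486494089} \approx 1.5622 \cdot 10^{-7}$)
$\frac{1}{k - 553} - w = \frac{1}{6620 - 553} - \frac{76}{486494089} = \frac{1}{6067} - \frac{76}{486494089} = \frac{486032997}{2951559637963}$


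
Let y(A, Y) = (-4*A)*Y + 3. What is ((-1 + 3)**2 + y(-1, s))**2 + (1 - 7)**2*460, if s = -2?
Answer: 16561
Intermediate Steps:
y(A, Y) = 3 - 4*A*Y (y(A, Y) = -4*A*Y + 3 = 3 - 4*A*Y)
((-1 + 3)**2 + y(-1, s))**2 + (1 - 7)**2*460 = ((-1 + 3)**2 + (3 - 4*(-1)*(-2)))**2 + (1 - 7)**2*460 = (2**2 + (3 - 8))**2 + (-6)**2*460 = (4 - 5)**2 + 36*460 = (-1)**2 + 16560 = 1 + 16560 = 16561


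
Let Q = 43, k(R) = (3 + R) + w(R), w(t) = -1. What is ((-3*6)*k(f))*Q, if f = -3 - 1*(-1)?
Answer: 0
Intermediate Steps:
f = -2 (f = -3 + 1 = -2)
k(R) = 2 + R (k(R) = (3 + R) - 1 = 2 + R)
((-3*6)*k(f))*Q = ((-3*6)*(2 - 2))*43 = -18*0*43 = 0*43 = 0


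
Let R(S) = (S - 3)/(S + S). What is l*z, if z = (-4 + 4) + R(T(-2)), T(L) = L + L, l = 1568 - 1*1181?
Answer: 2709/8 ≈ 338.63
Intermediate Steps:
l = 387 (l = 1568 - 1181 = 387)
T(L) = 2*L
R(S) = (-3 + S)/(2*S) (R(S) = (-3 + S)/((2*S)) = (-3 + S)*(1/(2*S)) = (-3 + S)/(2*S))
z = 7/8 (z = (-4 + 4) + (-3 + 2*(-2))/(2*((2*(-2)))) = 0 + (½)*(-3 - 4)/(-4) = 0 + (½)*(-¼)*(-7) = 0 + 7/8 = 7/8 ≈ 0.87500)
l*z = 387*(7/8) = 2709/8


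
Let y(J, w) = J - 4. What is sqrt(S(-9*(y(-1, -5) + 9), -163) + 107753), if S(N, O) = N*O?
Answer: sqrt(113621) ≈ 337.08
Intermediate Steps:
y(J, w) = -4 + J
sqrt(S(-9*(y(-1, -5) + 9), -163) + 107753) = sqrt(-9*((-4 - 1) + 9)*(-163) + 107753) = sqrt(-9*(-5 + 9)*(-163) + 107753) = sqrt(-9*4*(-163) + 107753) = sqrt(-36*(-163) + 107753) = sqrt(5868 + 107753) = sqrt(113621)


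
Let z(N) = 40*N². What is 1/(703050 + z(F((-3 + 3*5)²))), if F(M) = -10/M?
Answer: 648/455576525 ≈ 1.4224e-6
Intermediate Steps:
1/(703050 + z(F((-3 + 3*5)²))) = 1/(703050 + 40*(-10/(-3 + 3*5)²)²) = 1/(703050 + 40*(-10/(-3 + 15)²)²) = 1/(703050 + 40*(-10/(12²))²) = 1/(703050 + 40*(-10/144)²) = 1/(703050 + 40*(-10*1/144)²) = 1/(703050 + 40*(-5/72)²) = 1/(703050 + 40*(25/5184)) = 1/(703050 + 125/648) = 1/(455576525/648) = 648/455576525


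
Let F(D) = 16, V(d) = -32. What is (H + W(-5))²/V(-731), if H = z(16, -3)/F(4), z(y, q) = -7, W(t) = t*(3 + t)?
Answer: -23409/8192 ≈ -2.8575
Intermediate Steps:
H = -7/16 ≈ -0.43750
(H + W(-5))²/V(-731) = (-7/16 - 5*(3 - 5))²/(-32) = (-7/16 - 5*(-2))²*(-1/32) = (-7/16 + 10)²*(-1/32) = (153/16)²*(-1/32) = (23409/256)*(-1/32) = -23409/8192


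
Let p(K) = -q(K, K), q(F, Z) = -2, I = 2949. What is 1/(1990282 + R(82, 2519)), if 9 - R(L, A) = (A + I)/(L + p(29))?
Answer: 21/41794744 ≈ 5.0246e-7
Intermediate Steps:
p(K) = 2 (p(K) = -1*(-2) = 2)
R(L, A) = 9 - (2949 + A)/(2 + L) (R(L, A) = 9 - (A + 2949)/(L + 2) = 9 - (2949 + A)/(2 + L))
1/(1990282 + R(82, 2519)) = 1/(1990282 + (-2931 - 1*2519 + 9*82)/(2 + 82)) = 1/(1990282 + (-2931 - 2519 + 738)/84) = 1/(1990282 + (1/84)*(-4712)) = 1/(1990282 - 1178/21) = 1/(41794744/21) = 21/41794744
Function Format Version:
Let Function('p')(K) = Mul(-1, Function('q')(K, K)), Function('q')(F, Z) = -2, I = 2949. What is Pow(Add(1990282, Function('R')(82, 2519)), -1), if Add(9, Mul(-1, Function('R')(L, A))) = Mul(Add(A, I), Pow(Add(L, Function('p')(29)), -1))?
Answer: Rational(21, 41794744) ≈ 5.0246e-7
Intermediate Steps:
Function('p')(K) = 2 (Function('p')(K) = Mul(-1, -2) = 2)
Function('R')(L, A) = Add(9, Mul(-1, Pow(Add(2, L), -1), Add(2949, A))) (Function('R')(L, A) = Add(9, Mul(-1, Mul(Add(A, 2949), Pow(Add(L, 2), -1)))) = Add(9, Mul(-1, Mul(Add(2949, A), Pow(Add(2, L), -1)))) = Add(9, Mul(-1, Mul(Pow(Add(2, L), -1), Add(2949, A)))) = Add(9, Mul(-1, Pow(Add(2, L), -1), Add(2949, A))))
Pow(Add(1990282, Function('R')(82, 2519)), -1) = Pow(Add(1990282, Mul(Pow(Add(2, 82), -1), Add(-2931, Mul(-1, 2519), Mul(9, 82)))), -1) = Pow(Add(1990282, Mul(Pow(84, -1), Add(-2931, -2519, 738))), -1) = Pow(Add(1990282, Mul(Rational(1, 84), -4712)), -1) = Pow(Add(1990282, Rational(-1178, 21)), -1) = Pow(Rational(41794744, 21), -1) = Rational(21, 41794744)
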